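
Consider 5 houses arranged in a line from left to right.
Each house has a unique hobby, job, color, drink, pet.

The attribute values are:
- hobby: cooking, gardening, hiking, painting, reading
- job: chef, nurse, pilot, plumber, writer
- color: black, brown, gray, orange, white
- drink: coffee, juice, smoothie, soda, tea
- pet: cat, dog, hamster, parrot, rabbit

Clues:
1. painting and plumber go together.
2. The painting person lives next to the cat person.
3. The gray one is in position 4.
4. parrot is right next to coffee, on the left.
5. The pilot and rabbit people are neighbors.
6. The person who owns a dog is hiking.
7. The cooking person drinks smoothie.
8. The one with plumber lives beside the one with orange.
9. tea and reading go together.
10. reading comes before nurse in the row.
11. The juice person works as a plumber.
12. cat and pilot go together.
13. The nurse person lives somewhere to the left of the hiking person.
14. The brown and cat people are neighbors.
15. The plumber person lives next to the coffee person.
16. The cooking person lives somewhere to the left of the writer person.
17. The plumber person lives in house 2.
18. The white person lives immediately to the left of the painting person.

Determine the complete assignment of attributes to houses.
Solution:

House | Hobby | Job | Color | Drink | Pet
-----------------------------------------
  1   | reading | chef | white | tea | hamster
  2   | painting | plumber | brown | juice | parrot
  3   | gardening | pilot | orange | coffee | cat
  4   | cooking | nurse | gray | smoothie | rabbit
  5   | hiking | writer | black | soda | dog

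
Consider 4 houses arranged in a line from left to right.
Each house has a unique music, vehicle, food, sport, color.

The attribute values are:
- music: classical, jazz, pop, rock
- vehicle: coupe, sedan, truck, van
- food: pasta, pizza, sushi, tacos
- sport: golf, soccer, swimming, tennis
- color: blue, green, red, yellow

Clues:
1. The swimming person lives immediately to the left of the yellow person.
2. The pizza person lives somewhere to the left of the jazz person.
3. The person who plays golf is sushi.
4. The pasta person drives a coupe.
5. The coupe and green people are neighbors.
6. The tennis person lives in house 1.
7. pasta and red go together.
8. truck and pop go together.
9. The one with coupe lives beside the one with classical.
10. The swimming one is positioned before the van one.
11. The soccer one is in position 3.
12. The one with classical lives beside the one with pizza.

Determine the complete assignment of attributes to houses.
Solution:

House | Music | Vehicle | Food | Sport | Color
----------------------------------------------
  1   | rock | coupe | pasta | tennis | red
  2   | classical | sedan | tacos | swimming | green
  3   | pop | truck | pizza | soccer | yellow
  4   | jazz | van | sushi | golf | blue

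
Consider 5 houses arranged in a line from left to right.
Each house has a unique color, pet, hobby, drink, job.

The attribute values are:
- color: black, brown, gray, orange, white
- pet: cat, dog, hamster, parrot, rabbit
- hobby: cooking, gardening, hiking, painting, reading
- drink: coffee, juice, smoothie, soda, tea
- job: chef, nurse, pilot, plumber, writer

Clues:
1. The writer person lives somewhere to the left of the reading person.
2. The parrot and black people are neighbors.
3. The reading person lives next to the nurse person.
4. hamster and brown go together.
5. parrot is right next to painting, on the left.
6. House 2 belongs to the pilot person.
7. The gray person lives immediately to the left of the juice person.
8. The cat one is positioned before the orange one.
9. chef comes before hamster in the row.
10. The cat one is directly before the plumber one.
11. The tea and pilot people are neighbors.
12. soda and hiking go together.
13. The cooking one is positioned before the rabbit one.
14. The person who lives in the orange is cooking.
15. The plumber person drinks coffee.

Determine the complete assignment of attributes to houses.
Solution:

House | Color | Pet | Hobby | Drink | Job
-----------------------------------------
  1   | gray | parrot | gardening | tea | writer
  2   | black | cat | painting | juice | pilot
  3   | orange | dog | cooking | coffee | plumber
  4   | white | rabbit | reading | smoothie | chef
  5   | brown | hamster | hiking | soda | nurse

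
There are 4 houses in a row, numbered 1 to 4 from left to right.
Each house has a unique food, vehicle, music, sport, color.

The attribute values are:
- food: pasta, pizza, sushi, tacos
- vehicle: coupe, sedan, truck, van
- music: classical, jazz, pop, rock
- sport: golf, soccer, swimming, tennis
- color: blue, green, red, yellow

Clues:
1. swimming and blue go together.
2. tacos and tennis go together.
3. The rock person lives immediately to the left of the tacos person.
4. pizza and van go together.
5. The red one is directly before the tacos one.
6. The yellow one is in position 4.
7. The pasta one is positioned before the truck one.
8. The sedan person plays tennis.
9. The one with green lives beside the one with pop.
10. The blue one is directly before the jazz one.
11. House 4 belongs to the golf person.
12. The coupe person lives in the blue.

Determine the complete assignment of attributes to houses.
Solution:

House | Food | Vehicle | Music | Sport | Color
----------------------------------------------
  1   | pizza | van | rock | soccer | red
  2   | tacos | sedan | classical | tennis | green
  3   | pasta | coupe | pop | swimming | blue
  4   | sushi | truck | jazz | golf | yellow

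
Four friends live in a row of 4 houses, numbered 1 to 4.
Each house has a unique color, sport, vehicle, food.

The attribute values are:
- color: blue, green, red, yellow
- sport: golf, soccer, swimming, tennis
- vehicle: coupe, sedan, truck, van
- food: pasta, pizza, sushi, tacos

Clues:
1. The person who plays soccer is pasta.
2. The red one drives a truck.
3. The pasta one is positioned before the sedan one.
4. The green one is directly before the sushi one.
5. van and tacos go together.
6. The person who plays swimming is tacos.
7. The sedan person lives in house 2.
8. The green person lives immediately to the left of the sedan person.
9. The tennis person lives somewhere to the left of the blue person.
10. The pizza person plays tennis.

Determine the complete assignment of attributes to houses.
Solution:

House | Color | Sport | Vehicle | Food
--------------------------------------
  1   | green | soccer | coupe | pasta
  2   | yellow | golf | sedan | sushi
  3   | red | tennis | truck | pizza
  4   | blue | swimming | van | tacos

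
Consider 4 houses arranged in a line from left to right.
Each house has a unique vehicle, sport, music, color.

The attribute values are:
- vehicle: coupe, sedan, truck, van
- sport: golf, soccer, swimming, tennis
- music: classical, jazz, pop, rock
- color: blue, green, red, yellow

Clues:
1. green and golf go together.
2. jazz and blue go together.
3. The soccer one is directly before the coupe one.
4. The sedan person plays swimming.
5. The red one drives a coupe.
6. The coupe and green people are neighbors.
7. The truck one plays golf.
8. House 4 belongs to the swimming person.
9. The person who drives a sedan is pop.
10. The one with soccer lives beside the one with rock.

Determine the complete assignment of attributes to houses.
Solution:

House | Vehicle | Sport | Music | Color
---------------------------------------
  1   | van | soccer | jazz | blue
  2   | coupe | tennis | rock | red
  3   | truck | golf | classical | green
  4   | sedan | swimming | pop | yellow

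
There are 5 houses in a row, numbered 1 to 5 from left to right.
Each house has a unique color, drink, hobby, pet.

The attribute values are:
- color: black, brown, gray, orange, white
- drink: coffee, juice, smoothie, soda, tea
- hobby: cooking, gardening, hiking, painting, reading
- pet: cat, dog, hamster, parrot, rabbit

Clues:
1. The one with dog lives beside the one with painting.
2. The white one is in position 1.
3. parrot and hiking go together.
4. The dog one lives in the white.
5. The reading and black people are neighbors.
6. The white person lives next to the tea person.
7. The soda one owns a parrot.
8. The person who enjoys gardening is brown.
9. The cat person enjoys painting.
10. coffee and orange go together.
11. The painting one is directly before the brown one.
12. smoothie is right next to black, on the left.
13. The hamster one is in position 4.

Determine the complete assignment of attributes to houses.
Solution:

House | Color | Drink | Hobby | Pet
-----------------------------------
  1   | white | smoothie | reading | dog
  2   | black | tea | painting | cat
  3   | brown | juice | gardening | rabbit
  4   | orange | coffee | cooking | hamster
  5   | gray | soda | hiking | parrot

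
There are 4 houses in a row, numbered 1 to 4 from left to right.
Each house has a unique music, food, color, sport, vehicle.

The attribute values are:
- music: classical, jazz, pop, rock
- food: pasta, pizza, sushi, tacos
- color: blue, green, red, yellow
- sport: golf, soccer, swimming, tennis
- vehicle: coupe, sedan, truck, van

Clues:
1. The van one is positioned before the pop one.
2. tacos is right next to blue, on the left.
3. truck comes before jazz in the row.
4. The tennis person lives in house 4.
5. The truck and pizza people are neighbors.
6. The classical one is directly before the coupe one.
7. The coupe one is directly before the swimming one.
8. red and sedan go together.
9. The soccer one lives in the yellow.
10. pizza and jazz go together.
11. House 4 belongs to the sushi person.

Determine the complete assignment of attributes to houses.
Solution:

House | Music | Food | Color | Sport | Vehicle
----------------------------------------------
  1   | classical | tacos | yellow | soccer | truck
  2   | jazz | pizza | blue | golf | coupe
  3   | rock | pasta | green | swimming | van
  4   | pop | sushi | red | tennis | sedan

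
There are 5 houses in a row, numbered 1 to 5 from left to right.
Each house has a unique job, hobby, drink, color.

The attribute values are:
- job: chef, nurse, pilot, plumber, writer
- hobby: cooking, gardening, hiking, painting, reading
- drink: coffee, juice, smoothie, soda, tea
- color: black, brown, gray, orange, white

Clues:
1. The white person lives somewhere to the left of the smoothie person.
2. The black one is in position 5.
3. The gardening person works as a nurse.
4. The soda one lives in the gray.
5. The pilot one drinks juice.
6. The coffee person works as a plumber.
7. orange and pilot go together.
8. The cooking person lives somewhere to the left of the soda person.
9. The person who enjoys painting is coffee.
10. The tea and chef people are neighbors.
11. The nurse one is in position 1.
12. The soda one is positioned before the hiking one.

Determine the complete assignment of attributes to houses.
Solution:

House | Job | Hobby | Drink | Color
-----------------------------------
  1   | nurse | gardening | tea | white
  2   | chef | cooking | smoothie | brown
  3   | writer | reading | soda | gray
  4   | pilot | hiking | juice | orange
  5   | plumber | painting | coffee | black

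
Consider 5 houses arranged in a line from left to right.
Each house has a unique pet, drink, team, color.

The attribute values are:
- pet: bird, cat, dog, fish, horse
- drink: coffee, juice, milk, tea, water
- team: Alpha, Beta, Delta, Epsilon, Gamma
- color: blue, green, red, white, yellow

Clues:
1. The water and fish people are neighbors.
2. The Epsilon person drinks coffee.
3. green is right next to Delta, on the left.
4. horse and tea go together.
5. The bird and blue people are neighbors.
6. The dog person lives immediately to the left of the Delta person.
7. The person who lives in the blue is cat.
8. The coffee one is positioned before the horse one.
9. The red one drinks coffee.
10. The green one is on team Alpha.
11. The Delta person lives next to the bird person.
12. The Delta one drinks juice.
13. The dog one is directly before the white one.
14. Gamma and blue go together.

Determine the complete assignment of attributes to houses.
Solution:

House | Pet | Drink | Team | Color
----------------------------------
  1   | dog | water | Alpha | green
  2   | fish | juice | Delta | white
  3   | bird | coffee | Epsilon | red
  4   | cat | milk | Gamma | blue
  5   | horse | tea | Beta | yellow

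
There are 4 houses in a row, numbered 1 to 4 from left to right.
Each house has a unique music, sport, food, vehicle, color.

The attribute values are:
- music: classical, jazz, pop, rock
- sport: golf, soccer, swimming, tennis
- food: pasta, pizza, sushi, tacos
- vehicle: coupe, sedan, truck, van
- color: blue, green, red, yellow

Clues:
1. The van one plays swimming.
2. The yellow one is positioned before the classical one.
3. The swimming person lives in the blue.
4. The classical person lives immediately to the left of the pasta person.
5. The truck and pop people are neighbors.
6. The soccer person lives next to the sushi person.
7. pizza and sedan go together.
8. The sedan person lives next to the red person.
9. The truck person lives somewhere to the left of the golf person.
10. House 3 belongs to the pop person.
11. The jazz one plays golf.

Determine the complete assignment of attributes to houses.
Solution:

House | Music | Sport | Food | Vehicle | Color
----------------------------------------------
  1   | rock | soccer | pizza | sedan | yellow
  2   | classical | tennis | sushi | truck | red
  3   | pop | swimming | pasta | van | blue
  4   | jazz | golf | tacos | coupe | green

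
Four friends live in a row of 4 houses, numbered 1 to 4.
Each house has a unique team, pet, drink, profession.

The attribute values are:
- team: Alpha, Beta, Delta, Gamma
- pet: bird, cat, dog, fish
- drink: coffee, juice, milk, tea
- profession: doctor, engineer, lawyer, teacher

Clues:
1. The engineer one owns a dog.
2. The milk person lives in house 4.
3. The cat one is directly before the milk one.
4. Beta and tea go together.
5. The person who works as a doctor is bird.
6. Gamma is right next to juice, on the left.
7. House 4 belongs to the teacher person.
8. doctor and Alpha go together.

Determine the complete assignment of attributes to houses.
Solution:

House | Team | Pet | Drink | Profession
---------------------------------------
  1   | Gamma | dog | coffee | engineer
  2   | Alpha | bird | juice | doctor
  3   | Beta | cat | tea | lawyer
  4   | Delta | fish | milk | teacher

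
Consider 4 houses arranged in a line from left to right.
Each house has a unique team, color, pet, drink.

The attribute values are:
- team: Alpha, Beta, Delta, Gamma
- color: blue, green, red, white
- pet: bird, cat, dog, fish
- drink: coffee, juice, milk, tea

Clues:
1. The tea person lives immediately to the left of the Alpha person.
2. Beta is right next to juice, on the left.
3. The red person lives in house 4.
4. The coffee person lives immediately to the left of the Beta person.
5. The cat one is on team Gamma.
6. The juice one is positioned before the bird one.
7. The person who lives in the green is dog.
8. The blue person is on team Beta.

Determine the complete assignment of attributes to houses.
Solution:

House | Team | Color | Pet | Drink
----------------------------------
  1   | Gamma | white | cat | coffee
  2   | Beta | blue | fish | tea
  3   | Alpha | green | dog | juice
  4   | Delta | red | bird | milk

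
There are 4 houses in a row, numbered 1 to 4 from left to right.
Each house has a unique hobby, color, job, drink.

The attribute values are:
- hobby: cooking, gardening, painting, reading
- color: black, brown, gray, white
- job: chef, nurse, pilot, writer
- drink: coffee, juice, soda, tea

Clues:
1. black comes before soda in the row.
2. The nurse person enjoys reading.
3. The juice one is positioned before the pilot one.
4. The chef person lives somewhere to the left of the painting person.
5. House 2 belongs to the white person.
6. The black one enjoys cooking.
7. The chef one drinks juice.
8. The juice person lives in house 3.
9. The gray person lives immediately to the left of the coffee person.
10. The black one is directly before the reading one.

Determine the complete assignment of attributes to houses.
Solution:

House | Hobby | Color | Job | Drink
-----------------------------------
  1   | cooking | black | writer | tea
  2   | reading | white | nurse | soda
  3   | gardening | gray | chef | juice
  4   | painting | brown | pilot | coffee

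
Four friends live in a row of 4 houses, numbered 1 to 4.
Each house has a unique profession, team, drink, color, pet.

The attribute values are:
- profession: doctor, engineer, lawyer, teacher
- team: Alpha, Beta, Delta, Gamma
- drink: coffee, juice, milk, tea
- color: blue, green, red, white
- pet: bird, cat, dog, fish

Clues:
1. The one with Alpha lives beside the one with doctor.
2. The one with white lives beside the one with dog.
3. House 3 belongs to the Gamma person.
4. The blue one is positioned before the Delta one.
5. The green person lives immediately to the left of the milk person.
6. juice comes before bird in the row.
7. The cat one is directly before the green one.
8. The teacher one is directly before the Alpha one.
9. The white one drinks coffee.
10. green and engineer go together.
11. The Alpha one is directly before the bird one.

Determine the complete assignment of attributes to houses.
Solution:

House | Profession | Team | Drink | Color | Pet
-----------------------------------------------
  1   | teacher | Beta | coffee | white | cat
  2   | engineer | Alpha | juice | green | dog
  3   | doctor | Gamma | milk | blue | bird
  4   | lawyer | Delta | tea | red | fish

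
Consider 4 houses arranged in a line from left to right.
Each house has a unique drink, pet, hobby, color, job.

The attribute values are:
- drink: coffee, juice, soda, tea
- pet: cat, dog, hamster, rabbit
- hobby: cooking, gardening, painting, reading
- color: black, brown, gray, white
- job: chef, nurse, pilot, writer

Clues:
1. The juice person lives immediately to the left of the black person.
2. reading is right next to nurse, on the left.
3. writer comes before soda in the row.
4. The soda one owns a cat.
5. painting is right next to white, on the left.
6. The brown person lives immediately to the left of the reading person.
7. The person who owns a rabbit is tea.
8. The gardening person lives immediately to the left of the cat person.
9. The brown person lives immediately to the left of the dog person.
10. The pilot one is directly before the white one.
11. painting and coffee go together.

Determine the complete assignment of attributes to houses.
Solution:

House | Drink | Pet | Hobby | Color | Job
-----------------------------------------
  1   | coffee | hamster | painting | brown | pilot
  2   | juice | dog | reading | white | writer
  3   | tea | rabbit | gardening | black | nurse
  4   | soda | cat | cooking | gray | chef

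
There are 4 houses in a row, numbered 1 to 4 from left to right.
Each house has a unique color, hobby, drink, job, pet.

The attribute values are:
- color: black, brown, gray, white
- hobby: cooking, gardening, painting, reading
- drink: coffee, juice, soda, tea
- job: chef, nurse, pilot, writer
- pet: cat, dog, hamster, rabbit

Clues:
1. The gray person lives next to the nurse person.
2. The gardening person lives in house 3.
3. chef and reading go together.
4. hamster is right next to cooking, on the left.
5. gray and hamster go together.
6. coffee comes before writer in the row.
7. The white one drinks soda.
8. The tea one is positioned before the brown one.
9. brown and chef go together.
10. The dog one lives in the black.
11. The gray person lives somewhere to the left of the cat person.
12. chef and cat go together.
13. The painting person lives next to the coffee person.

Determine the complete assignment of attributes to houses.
Solution:

House | Color | Hobby | Drink | Job | Pet
-----------------------------------------
  1   | gray | painting | tea | pilot | hamster
  2   | black | cooking | coffee | nurse | dog
  3   | white | gardening | soda | writer | rabbit
  4   | brown | reading | juice | chef | cat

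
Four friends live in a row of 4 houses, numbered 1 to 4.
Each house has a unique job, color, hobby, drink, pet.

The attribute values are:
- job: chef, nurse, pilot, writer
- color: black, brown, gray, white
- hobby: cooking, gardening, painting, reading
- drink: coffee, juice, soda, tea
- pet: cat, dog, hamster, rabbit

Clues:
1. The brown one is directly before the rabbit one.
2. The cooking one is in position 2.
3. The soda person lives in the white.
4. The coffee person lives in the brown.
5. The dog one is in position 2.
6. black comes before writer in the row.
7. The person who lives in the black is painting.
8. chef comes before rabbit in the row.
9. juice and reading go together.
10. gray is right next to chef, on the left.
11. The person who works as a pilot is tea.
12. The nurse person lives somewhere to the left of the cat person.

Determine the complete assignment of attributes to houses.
Solution:

House | Job | Color | Hobby | Drink | Pet
-----------------------------------------
  1   | nurse | gray | reading | juice | hamster
  2   | chef | brown | cooking | coffee | dog
  3   | pilot | black | painting | tea | rabbit
  4   | writer | white | gardening | soda | cat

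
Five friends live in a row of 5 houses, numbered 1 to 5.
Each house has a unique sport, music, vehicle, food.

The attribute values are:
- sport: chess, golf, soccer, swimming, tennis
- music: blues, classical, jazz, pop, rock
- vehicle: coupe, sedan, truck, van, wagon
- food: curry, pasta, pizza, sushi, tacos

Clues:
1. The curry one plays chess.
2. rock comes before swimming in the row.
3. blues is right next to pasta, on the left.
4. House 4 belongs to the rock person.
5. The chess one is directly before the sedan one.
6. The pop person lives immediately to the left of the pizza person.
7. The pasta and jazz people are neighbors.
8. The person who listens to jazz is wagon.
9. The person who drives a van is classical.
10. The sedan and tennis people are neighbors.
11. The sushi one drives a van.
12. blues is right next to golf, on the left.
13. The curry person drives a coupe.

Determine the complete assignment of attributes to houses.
Solution:

House | Sport | Music | Vehicle | Food
--------------------------------------
  1   | chess | blues | coupe | curry
  2   | golf | pop | sedan | pasta
  3   | tennis | jazz | wagon | pizza
  4   | soccer | rock | truck | tacos
  5   | swimming | classical | van | sushi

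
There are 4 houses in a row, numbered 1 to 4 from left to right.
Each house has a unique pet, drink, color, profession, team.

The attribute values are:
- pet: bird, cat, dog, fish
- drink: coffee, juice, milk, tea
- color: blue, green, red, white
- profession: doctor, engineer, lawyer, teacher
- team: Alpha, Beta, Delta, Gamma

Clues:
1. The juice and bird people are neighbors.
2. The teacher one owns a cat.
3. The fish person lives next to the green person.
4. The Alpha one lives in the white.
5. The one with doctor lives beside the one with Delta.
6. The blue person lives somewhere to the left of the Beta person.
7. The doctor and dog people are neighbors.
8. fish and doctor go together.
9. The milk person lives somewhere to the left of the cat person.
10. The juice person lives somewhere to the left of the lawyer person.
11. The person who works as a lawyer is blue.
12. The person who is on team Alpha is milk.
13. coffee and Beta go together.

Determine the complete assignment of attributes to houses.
Solution:

House | Pet | Drink | Color | Profession | Team
-----------------------------------------------
  1   | fish | milk | white | doctor | Alpha
  2   | dog | juice | green | engineer | Delta
  3   | bird | tea | blue | lawyer | Gamma
  4   | cat | coffee | red | teacher | Beta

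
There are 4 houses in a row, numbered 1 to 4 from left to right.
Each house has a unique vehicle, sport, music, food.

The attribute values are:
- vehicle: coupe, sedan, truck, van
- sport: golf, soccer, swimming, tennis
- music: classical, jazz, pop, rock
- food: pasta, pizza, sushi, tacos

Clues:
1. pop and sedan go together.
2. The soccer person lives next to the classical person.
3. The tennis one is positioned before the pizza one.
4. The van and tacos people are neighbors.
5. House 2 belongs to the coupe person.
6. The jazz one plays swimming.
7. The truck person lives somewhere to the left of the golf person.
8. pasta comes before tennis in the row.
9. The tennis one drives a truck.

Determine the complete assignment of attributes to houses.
Solution:

House | Vehicle | Sport | Music | Food
--------------------------------------
  1   | van | swimming | jazz | pasta
  2   | coupe | soccer | rock | tacos
  3   | truck | tennis | classical | sushi
  4   | sedan | golf | pop | pizza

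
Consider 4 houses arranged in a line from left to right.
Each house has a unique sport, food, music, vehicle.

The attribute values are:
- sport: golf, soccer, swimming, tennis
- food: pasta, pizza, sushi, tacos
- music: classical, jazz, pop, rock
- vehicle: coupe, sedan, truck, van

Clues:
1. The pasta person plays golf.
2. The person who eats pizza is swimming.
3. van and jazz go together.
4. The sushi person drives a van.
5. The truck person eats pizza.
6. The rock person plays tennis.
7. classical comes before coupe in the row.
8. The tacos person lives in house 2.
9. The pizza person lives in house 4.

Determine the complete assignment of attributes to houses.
Solution:

House | Sport | Food | Music | Vehicle
--------------------------------------
  1   | golf | pasta | classical | sedan
  2   | tennis | tacos | rock | coupe
  3   | soccer | sushi | jazz | van
  4   | swimming | pizza | pop | truck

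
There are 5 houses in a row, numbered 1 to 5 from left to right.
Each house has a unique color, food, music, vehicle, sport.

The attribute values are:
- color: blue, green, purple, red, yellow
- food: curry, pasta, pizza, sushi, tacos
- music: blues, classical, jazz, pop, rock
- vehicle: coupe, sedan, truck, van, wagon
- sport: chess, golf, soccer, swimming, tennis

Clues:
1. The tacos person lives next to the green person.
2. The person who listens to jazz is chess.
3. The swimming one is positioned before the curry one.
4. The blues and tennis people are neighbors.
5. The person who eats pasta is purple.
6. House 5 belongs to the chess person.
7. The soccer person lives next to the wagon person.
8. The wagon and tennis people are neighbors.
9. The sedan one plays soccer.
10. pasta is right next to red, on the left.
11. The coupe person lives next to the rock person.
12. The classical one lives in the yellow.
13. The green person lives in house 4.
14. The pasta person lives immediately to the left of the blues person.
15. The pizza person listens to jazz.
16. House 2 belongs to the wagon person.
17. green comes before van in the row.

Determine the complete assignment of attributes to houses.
Solution:

House | Color | Food | Music | Vehicle | Sport
----------------------------------------------
  1   | purple | pasta | pop | sedan | soccer
  2   | red | sushi | blues | wagon | swimming
  3   | yellow | tacos | classical | coupe | tennis
  4   | green | curry | rock | truck | golf
  5   | blue | pizza | jazz | van | chess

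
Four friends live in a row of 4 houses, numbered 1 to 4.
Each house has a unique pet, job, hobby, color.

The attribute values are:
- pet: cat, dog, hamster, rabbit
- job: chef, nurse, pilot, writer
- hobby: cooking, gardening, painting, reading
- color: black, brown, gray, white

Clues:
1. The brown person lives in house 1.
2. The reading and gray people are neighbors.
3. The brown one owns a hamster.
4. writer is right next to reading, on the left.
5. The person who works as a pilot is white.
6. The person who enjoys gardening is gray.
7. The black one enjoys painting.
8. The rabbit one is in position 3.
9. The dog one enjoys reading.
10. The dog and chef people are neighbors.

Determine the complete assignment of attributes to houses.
Solution:

House | Pet | Job | Hobby | Color
---------------------------------
  1   | hamster | writer | cooking | brown
  2   | dog | pilot | reading | white
  3   | rabbit | chef | gardening | gray
  4   | cat | nurse | painting | black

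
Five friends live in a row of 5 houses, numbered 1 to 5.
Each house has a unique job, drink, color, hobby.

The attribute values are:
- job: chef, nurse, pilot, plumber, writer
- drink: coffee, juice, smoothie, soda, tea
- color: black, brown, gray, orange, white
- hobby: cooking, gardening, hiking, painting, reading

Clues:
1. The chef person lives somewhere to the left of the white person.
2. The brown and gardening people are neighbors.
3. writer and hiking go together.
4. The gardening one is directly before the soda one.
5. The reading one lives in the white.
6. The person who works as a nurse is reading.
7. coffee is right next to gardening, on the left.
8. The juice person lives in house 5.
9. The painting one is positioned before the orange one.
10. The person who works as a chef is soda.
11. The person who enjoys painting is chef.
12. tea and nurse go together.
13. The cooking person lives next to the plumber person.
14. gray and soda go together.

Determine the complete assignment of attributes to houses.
Solution:

House | Job | Drink | Color | Hobby
-----------------------------------
  1   | pilot | coffee | brown | cooking
  2   | plumber | smoothie | black | gardening
  3   | chef | soda | gray | painting
  4   | nurse | tea | white | reading
  5   | writer | juice | orange | hiking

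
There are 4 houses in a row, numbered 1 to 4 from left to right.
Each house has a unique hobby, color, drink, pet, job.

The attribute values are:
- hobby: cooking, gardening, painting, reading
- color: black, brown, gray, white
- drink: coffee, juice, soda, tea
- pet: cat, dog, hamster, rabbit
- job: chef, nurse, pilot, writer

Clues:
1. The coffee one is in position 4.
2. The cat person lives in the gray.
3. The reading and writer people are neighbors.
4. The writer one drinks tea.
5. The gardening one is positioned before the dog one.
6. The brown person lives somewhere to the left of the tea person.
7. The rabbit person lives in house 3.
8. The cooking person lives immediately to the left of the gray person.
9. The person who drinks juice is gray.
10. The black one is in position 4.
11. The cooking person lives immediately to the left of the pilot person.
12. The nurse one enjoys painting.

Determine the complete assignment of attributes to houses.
Solution:

House | Hobby | Color | Drink | Pet | Job
-----------------------------------------
  1   | cooking | brown | soda | hamster | chef
  2   | reading | gray | juice | cat | pilot
  3   | gardening | white | tea | rabbit | writer
  4   | painting | black | coffee | dog | nurse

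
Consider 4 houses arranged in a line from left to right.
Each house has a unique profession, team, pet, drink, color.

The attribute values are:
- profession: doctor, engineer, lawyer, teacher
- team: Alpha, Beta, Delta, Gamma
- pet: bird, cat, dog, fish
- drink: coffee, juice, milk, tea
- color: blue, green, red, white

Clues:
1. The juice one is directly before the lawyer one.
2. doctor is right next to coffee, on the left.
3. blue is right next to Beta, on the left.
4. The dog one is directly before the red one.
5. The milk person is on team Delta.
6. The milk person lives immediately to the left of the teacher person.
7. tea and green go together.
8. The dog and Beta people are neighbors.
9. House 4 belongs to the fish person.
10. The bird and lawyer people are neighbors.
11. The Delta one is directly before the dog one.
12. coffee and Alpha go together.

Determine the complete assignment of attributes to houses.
Solution:

House | Profession | Team | Pet | Drink | Color
-----------------------------------------------
  1   | doctor | Delta | cat | milk | white
  2   | teacher | Alpha | dog | coffee | blue
  3   | engineer | Beta | bird | juice | red
  4   | lawyer | Gamma | fish | tea | green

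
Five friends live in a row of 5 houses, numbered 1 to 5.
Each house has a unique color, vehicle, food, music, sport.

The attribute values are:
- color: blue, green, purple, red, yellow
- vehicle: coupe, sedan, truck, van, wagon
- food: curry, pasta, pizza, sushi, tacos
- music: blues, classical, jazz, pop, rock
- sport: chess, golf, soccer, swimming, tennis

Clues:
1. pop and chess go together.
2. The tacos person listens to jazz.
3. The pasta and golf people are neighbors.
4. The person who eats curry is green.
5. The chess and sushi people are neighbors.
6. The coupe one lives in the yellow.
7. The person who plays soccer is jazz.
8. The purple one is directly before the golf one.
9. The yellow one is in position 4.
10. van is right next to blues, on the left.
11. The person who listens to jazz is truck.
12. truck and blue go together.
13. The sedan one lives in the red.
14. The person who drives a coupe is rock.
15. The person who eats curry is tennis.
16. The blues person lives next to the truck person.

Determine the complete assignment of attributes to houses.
Solution:

House | Color | Vehicle | Food | Music | Sport
----------------------------------------------
  1   | purple | van | pasta | pop | chess
  2   | red | sedan | sushi | blues | golf
  3   | blue | truck | tacos | jazz | soccer
  4   | yellow | coupe | pizza | rock | swimming
  5   | green | wagon | curry | classical | tennis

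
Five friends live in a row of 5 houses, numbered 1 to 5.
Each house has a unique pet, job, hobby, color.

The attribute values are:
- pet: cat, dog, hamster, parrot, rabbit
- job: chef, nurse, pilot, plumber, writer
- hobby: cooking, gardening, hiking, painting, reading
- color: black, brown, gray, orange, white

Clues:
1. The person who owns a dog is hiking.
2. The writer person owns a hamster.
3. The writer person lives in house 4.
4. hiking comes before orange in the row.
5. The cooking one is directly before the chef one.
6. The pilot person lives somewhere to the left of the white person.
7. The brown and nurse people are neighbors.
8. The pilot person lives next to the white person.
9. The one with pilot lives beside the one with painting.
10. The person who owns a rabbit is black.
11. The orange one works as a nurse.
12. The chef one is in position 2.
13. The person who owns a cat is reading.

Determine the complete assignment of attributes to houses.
Solution:

House | Pet | Job | Hobby | Color
---------------------------------
  1   | rabbit | pilot | cooking | black
  2   | parrot | chef | painting | white
  3   | dog | plumber | hiking | gray
  4   | hamster | writer | gardening | brown
  5   | cat | nurse | reading | orange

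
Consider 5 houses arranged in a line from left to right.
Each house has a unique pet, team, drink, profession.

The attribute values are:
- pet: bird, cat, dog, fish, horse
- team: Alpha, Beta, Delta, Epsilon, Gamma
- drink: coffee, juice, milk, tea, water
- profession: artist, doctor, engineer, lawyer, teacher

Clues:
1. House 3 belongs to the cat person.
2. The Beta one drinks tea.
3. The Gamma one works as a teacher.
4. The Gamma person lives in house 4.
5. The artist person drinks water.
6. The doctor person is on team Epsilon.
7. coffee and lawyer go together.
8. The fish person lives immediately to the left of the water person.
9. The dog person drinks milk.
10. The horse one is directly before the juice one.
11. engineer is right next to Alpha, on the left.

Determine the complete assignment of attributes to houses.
Solution:

House | Pet | Team | Drink | Profession
---------------------------------------
  1   | fish | Beta | tea | engineer
  2   | horse | Alpha | water | artist
  3   | cat | Epsilon | juice | doctor
  4   | dog | Gamma | milk | teacher
  5   | bird | Delta | coffee | lawyer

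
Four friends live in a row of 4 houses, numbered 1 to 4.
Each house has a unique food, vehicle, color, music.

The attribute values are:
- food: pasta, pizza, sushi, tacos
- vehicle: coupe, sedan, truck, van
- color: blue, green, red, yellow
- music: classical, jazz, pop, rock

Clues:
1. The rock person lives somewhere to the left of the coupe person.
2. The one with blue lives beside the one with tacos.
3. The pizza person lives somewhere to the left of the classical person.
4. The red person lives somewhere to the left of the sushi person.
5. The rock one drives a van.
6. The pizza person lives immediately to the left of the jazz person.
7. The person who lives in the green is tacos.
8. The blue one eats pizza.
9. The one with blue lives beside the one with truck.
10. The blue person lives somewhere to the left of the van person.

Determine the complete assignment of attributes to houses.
Solution:

House | Food | Vehicle | Color | Music
--------------------------------------
  1   | pizza | sedan | blue | pop
  2   | tacos | truck | green | jazz
  3   | pasta | van | red | rock
  4   | sushi | coupe | yellow | classical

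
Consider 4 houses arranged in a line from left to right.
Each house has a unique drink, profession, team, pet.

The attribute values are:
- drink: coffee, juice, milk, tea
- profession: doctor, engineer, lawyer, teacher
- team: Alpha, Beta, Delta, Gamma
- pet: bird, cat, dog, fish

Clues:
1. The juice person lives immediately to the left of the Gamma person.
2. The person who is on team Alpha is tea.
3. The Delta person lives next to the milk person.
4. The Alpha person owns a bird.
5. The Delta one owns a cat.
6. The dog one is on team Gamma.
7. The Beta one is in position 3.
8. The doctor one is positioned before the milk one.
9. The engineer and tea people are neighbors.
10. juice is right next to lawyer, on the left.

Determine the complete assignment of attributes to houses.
Solution:

House | Drink | Profession | Team | Pet
---------------------------------------
  1   | juice | doctor | Delta | cat
  2   | milk | lawyer | Gamma | dog
  3   | coffee | engineer | Beta | fish
  4   | tea | teacher | Alpha | bird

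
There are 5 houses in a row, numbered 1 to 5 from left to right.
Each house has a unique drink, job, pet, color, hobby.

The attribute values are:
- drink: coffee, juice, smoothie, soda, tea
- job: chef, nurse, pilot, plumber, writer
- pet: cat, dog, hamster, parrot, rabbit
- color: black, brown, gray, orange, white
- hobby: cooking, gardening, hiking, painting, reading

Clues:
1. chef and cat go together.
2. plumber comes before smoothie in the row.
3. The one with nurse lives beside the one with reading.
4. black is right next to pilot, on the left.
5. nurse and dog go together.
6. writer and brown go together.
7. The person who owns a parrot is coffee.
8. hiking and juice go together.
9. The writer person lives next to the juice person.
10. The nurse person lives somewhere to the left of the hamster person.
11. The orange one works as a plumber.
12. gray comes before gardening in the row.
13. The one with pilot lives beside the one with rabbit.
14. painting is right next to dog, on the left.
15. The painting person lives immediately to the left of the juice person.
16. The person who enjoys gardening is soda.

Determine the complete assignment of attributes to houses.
Solution:

House | Drink | Job | Pet | Color | Hobby
-----------------------------------------
  1   | coffee | writer | parrot | brown | painting
  2   | juice | nurse | dog | black | hiking
  3   | tea | pilot | hamster | gray | reading
  4   | soda | plumber | rabbit | orange | gardening
  5   | smoothie | chef | cat | white | cooking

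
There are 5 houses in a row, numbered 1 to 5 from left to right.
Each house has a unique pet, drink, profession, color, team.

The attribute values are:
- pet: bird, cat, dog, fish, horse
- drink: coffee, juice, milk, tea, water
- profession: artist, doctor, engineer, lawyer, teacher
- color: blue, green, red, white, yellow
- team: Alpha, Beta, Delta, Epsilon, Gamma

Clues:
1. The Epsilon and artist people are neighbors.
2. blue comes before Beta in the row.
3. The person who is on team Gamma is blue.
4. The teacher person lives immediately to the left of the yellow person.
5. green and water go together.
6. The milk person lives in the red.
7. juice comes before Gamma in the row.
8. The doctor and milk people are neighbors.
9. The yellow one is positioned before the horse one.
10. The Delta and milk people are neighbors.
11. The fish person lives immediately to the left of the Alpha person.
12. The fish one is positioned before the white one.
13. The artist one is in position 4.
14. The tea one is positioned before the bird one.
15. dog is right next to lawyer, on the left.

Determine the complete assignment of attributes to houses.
Solution:

House | Pet | Drink | Profession | Color | Team
-----------------------------------------------
  1   | fish | water | doctor | green | Delta
  2   | dog | milk | teacher | red | Alpha
  3   | cat | juice | lawyer | yellow | Epsilon
  4   | horse | tea | artist | blue | Gamma
  5   | bird | coffee | engineer | white | Beta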